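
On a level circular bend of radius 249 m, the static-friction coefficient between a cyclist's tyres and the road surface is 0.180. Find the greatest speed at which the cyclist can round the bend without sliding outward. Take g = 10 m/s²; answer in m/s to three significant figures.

21.2 m/s

Friction provides the centripetal force on a flat curve. At maximum speed it is at its limiting value: μ_s m g = m v²/r.
Mass cancels: v_max = √(μ_s g r) = √(0.180 × 10.0 × 249) = √448.2 = 21.17 m/s.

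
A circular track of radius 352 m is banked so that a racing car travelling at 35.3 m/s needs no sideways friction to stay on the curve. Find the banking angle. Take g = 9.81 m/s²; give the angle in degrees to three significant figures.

19.8°

For a frictionless banked turn: horizontally N sinθ = mv²/r and vertically N cosθ = mg.
Dividing: tanθ = v²/(r g) = (35.3)²/(352 × 9.81) = 1246/3453 = 0.3609.
θ = arctan(0.3609) = 19.84°.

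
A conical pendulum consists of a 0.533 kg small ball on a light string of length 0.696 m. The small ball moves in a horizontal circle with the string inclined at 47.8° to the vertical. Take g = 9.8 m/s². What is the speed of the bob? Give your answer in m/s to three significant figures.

2.36 m/s

The radius of the circle is r = L sinθ = 0.696 × sin 47.8° = 0.5156 m.
Horizontally T sinθ = mv²/r and vertically T cosθ = mg, so tanθ = v²/(rg).
v = √(r g tanθ) = √(0.5156 × 9.8 × 1.103) = √5.573 = 2.361 m/s.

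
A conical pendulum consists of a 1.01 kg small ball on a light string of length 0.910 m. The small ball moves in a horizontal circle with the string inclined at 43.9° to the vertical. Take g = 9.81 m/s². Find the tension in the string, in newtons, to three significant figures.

13.8 N

Vertically the bob has no acceleration, so T cosθ = mg.
T = mg/cosθ = 1.01 × 9.81 / cos 43.9° = 9.908/0.7206 = 13.75 N.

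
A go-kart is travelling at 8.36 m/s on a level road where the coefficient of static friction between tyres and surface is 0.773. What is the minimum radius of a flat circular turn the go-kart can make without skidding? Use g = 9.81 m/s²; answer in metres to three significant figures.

9.22 m

At the limit, μ_s m g = m v²/r, so r_min = v²/(μ_s g) = (8.36)²/(0.773 × 9.81) = 69.89/7.583 = 9.216 m.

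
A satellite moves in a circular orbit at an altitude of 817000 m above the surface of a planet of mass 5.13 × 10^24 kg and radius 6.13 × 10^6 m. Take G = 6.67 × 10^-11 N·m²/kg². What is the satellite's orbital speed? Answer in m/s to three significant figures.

Orbital radius r = R + h = 6.13 × 10^6 + 817000 = 6.947 × 10^6 m.
Gravity supplies the centripetal force: G M m / r² = m v² / r, so v = √(GM/r).
v = √(6.67 × 10^-11 × 5.13 × 10^24 / 6.947 × 10^6) = √(4.925 × 10^7) = 7018 m/s.

7020 m/s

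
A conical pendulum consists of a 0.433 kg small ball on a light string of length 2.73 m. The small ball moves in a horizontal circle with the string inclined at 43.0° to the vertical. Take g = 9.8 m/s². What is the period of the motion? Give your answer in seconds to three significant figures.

r = L sinθ = 1.862 m. From T sinθ = mω²r and T cosθ = mg: tanθ = ω²r/g, so ω² = g tanθ / r = g/(L cosθ).
ω = √(g/(L cosθ)) = √(9.8/(2.73 × 0.7314)) = √4.908 = 2.215 rad/s.
Period = 2π/ω = 2.836 s.

2.84 s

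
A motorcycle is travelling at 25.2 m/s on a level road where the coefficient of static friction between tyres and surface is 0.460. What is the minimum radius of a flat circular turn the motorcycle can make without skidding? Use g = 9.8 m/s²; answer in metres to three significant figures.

At the limit, μ_s m g = m v²/r, so r_min = v²/(μ_s g) = (25.2)²/(0.460 × 9.8) = 635.0/4.508 = 140.9 m.

141 m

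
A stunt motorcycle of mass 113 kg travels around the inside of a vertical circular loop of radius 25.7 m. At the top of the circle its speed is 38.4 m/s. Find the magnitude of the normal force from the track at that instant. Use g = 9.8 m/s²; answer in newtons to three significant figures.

At the top, both N and the weight mg point inward (toward the centre), so N + mg = mv²/r.
N = m(v²/r − g) = 113 × ((38.4)²/25.7 − 9.8) = 113 × (57.38 − 9.8) = 113 × 47.58 = 5376 N.

5380 N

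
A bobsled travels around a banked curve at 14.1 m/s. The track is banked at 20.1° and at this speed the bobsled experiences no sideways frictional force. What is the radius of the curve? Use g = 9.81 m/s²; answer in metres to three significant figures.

Frictionless banking: tanθ = v²/(rg), so r = v²/(g tanθ).
r = (14.1)²/(9.81 × tan 20.1°) = 198.8/(9.81 × 0.3659) = 198.8/3.590 = 55.38 m.

55.4 m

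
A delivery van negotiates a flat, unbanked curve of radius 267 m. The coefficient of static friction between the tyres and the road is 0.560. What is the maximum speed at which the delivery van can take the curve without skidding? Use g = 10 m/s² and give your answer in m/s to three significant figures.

Friction provides the centripetal force on a flat curve. At maximum speed it is at its limiting value: μ_s m g = m v²/r.
Mass cancels: v_max = √(μ_s g r) = √(0.560 × 10.0 × 267) = √1495 = 38.67 m/s.

38.7 m/s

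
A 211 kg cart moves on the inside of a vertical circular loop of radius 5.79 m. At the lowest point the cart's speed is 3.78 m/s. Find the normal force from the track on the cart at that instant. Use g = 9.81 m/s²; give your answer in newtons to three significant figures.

2590 N

At the lowest point, N points up (toward the centre) and the weight mg points down (away from the centre), so the net inward force is N − mg = mv²/r.
N = m(v²/r + g) = 211 × ((3.78)²/5.79 + 9.81) = 211 × (2.468 + 9.81) = 211 × 12.28 = 2591 N.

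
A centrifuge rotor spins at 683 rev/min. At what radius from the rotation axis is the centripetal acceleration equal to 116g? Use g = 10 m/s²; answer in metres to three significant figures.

0.227 m

ω = 683 rev/min × 2π/60 = 71.52 rad/s.
a_c = ω²r = 116g ⇒ r = 116 × 10.0 / (71.52)² = 1160/5116 = 0.2268 m.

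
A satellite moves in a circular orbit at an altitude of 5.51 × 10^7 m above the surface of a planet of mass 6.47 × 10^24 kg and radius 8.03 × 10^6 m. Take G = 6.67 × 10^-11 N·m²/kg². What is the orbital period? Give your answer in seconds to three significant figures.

r = R + h = 8.03 × 10^6 + 5.51 × 10^7 = 6.313 × 10^7 m. Gravity provides the centripetal force: G M m / r² = m v² / r ⇒ v = √(GM/r) = 2615 m/s.
T = 2πr/v = 2π × 6.313 × 10^7 / 2615 = 151700 s.

152000 s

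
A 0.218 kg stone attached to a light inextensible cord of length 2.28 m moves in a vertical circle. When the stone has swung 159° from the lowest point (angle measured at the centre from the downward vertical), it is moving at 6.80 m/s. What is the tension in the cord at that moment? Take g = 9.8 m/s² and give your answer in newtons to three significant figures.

2.43 N

Take the radial direction toward the centre of the circle as positive. The component of the weight along the string toward the centre is −mg cos φ (φ measured from the bottom), so Newton's second law along the string gives T − mg cos φ = m v²/r.
cos 159° = -0.9336, so T = m(v²/r + g cos φ) = 0.218 × ((6.80)²/2.28 + 9.8 × -0.9336) = 0.218 × (20.28 + (-9.149)) = 0.218 × 11.13 = 2.427 N.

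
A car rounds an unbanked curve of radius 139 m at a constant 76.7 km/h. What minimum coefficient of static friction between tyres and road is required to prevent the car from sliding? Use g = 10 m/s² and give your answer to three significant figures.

v = 76.7/3.6 = 21.31 m/s.
Friction provides the centripetal force: μ_s m g = m v²/r, so μ_s = v²/(g r) = (21.31)²/(10.0 × 139) = 453.9/1390 = 0.3266.

0.327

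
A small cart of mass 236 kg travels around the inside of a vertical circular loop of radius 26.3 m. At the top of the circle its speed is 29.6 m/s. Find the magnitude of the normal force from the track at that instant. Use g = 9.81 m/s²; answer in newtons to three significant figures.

5550 N

At the top, both N and the weight mg point inward (toward the centre), so N + mg = mv²/r.
N = m(v²/r − g) = 236 × ((29.6)²/26.3 − 9.81) = 236 × (33.31 − 9.81) = 236 × 23.50 = 5547 N.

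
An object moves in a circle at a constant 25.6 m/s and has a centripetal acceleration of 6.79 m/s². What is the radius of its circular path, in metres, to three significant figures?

a_c = v²/r ⇒ r = v²/a_c = (25.6)²/6.79 = 655.4/6.79 = 96.52 m.

96.5 m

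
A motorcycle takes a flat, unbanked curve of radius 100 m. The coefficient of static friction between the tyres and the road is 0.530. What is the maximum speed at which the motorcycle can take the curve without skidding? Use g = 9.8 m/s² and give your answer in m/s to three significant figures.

On a flat curve, static friction is the only horizontal force, so it must supply the full centripetal force: μ_s m g = m v²/r.
Mass cancels: v_max = √(μ_s g r) = √(0.530 × 9.8 × 100) = √519.4 = 22.79 m/s.

22.8 m/s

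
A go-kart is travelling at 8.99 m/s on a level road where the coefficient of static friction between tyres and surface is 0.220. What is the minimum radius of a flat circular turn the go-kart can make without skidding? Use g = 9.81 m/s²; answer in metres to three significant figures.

37.4 m

At the limit, μ_s m g = m v²/r, so r_min = v²/(μ_s g) = (8.99)²/(0.220 × 9.81) = 80.82/2.158 = 37.45 m.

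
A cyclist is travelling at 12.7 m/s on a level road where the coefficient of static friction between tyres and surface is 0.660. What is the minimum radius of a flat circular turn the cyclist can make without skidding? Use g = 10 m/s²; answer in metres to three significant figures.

At the limit, μ_s m g = m v²/r, so r_min = v²/(μ_s g) = (12.7)²/(0.660 × 10.0) = 161.3/6.600 = 24.44 m.

24.4 m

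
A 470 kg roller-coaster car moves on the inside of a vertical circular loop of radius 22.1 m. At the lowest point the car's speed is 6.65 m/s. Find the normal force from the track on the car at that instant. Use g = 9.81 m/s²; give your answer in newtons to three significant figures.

At the lowest point, N points up (toward the centre) and the weight mg points down (away from the centre), so the net inward force is N − mg = mv²/r.
N = m(v²/r + g) = 470 × ((6.65)²/22.1 + 9.81) = 470 × (2.001 + 9.81) = 470 × 11.81 = 5551 N.

5550 N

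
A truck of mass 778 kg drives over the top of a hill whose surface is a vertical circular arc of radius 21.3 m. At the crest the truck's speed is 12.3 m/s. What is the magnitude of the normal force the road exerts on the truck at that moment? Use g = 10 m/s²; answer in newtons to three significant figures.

At the crest the centripetal acceleration points downward (toward the centre of the arc), so mg − N = mv²/r.
N = m(g − v²/r) = 778 × (10.0 − (12.3)²/21.3) = 778 × (10.0 − 7.103) = 778 × 2.897 = 2254 N.

2250 N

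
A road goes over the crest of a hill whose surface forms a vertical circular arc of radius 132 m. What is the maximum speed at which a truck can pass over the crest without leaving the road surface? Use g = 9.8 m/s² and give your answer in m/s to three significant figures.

36.0 m/s

At the crest the centre of the circle is below the truck, so the net downward (centripetal) force is mg − N = mv²/r.
The truck leaves the road when N → 0, giving v_max = √(g r) = √(9.8 × 132) = 35.97 m/s.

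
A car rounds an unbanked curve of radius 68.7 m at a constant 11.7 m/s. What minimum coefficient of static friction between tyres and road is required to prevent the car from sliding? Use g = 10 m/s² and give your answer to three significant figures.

0.199

Friction provides the centripetal force: μ_s m g = m v²/r, so μ_s = v²/(g r) = (11.70)²/(10.0 × 68.7) = 136.9/687.0 = 0.1993.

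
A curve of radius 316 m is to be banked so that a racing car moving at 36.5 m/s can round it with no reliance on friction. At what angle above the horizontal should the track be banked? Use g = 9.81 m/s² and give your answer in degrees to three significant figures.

23.3°

With no friction, the horizontal component of the normal force provides the centripetal force: N sinθ = mv²/r, while N cosθ = mg vertically.
Dividing: tanθ = v²/(r g) = (36.5)²/(316 × 9.81) = 1332/3100 = 0.4298.
θ = arctan(0.4298) = 23.26°.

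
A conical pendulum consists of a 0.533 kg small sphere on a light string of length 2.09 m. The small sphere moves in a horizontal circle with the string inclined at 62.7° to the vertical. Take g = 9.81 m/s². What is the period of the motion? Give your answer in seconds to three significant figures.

r = L sinθ = 1.857 m. From T sinθ = mω²r and T cosθ = mg: tanθ = ω²r/g, so ω² = g tanθ / r = g/(L cosθ).
ω = √(g/(L cosθ)) = √(9.81/(2.09 × 0.4586)) = √10.23 = 3.199 rad/s.
Period = 2π/ω = 1.964 s.

1.96 s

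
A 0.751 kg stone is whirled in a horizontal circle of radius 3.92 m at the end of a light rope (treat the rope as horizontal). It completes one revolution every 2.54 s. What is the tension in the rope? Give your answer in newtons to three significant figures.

v = 2πr/T = 2π × 3.92/2.54 = 9.697 m/s.
The tension is the only horizontal force, so it supplies the full centripetal force: T = m v²/r = 0.751 × (9.697)²/3.92 = 0.751 × 94.03/3.92 = 18.01 N.

18.0 N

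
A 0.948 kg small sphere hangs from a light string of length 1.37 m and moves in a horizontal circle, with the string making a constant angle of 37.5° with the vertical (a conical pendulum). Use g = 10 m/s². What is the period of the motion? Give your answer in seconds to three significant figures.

2.07 s

r = L sinθ = 0.8340 m. From T sinθ = mω²r and T cosθ = mg: tanθ = ω²r/g, so ω² = g tanθ / r = g/(L cosθ).
ω = √(g/(L cosθ)) = √(10.0/(1.37 × 0.7934)) = √9.201 = 3.033 rad/s.
Period = 2π/ω = 2.071 s.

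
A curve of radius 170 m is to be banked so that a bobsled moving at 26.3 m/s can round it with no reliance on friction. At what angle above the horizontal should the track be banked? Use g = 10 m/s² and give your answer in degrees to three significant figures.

With no friction, the horizontal component of the normal force provides the centripetal force: N sinθ = mv²/r, while N cosθ = mg vertically.
Dividing: tanθ = v²/(r g) = (26.3)²/(170 × 10.0) = 691.7/1700 = 0.4069.
θ = arctan(0.4069) = 22.14°.

22.1°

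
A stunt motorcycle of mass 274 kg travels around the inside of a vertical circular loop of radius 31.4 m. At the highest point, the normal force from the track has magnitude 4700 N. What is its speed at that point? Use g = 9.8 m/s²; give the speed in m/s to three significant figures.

29.1 m/s

At the top, N + mg = mv²/r, so v = √(r(N/m + g)) = √(31.4 × (4700/274 + 9.8)) = √(31.4 × 26.95) = √846.3 = 29.09 m/s.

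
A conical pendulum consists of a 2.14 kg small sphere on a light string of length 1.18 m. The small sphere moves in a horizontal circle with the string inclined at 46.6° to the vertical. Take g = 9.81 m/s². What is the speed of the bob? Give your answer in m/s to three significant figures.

The radius of the circle is r = L sinθ = 1.18 × sin 46.6° = 0.8574 m.
Horizontally T sinθ = mv²/r and vertically T cosθ = mg, so tanθ = v²/(rg).
v = √(r g tanθ) = √(0.8574 × 9.81 × 1.057) = √8.894 = 2.982 m/s.

2.98 m/s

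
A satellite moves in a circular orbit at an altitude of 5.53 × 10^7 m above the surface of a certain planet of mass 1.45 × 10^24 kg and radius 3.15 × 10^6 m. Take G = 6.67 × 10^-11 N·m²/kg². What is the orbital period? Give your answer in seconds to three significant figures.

286000 s

r = R + h = 3.15 × 10^6 + 5.53 × 10^7 = 5.845 × 10^7 m. Gravity provides the centripetal force: G M m / r² = m v² / r ⇒ v = √(GM/r) = 1286 m/s.
T = 2πr/v = 2π × 5.845 × 10^7 / 1286 = 285500 s.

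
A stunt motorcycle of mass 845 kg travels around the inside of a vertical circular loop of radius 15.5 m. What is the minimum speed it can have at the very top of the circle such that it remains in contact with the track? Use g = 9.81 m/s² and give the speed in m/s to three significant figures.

12.3 m/s

At the top, both weight mg and N point toward the centre: N + mg = mv²/r.
At minimum speed N → 0, so mg = mv_min²/r ⇒ v_min = √(g r) = √(9.81 × 15.5) = 12.33 m/s.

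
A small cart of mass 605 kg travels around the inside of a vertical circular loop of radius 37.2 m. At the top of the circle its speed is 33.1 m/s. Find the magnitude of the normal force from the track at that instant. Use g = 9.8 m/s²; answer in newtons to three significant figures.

At the top, both N and the weight mg point inward (toward the centre), so N + mg = mv²/r.
N = m(v²/r − g) = 605 × ((33.1)²/37.2 − 9.8) = 605 × (29.45 − 9.8) = 605 × 19.65 = 11890 N.

11900 N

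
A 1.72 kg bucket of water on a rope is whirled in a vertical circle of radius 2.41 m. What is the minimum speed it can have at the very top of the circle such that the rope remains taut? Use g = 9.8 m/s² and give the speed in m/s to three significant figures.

4.86 m/s

At the top, both weight mg and T point toward the centre: T + mg = mv²/r.
At minimum speed T → 0, so mg = mv_min²/r ⇒ v_min = √(g r) = √(9.8 × 2.41) = 4.860 m/s.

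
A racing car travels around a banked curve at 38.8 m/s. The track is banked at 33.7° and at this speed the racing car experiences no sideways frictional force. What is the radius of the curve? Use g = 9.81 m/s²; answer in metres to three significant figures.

Frictionless banking: tanθ = v²/(rg), so r = v²/(g tanθ).
r = (38.8)²/(9.81 × tan 33.7°) = 1505/(9.81 × 0.6669) = 1505/6.542 = 230.1 m.

230 m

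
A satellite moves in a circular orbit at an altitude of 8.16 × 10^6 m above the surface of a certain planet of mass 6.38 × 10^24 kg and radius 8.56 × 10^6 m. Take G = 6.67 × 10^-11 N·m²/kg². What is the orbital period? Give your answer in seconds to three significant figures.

r = R + h = 8.56 × 10^6 + 8.16 × 10^6 = 1.672 × 10^7 m. Gravity provides the centripetal force: G M m / r² = m v² / r ⇒ v = √(GM/r) = 5045 m/s.
T = 2πr/v = 2π × 1.672 × 10^7 / 5045 = 20820 s.

20800 s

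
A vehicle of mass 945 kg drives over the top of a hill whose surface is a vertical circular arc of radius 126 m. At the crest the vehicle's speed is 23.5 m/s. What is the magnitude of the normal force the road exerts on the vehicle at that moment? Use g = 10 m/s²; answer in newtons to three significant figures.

5310 N

At the crest the centripetal acceleration points downward (toward the centre of the arc), so mg − N = mv²/r.
N = m(g − v²/r) = 945 × (10.0 − (23.5)²/126) = 945 × (10.0 − 4.383) = 945 × 5.617 = 5308 N.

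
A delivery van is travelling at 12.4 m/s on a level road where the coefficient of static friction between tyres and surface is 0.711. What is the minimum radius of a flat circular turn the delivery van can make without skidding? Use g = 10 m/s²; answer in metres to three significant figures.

21.6 m

At the limit, μ_s m g = m v²/r, so r_min = v²/(μ_s g) = (12.4)²/(0.711 × 10.0) = 153.8/7.110 = 21.63 m.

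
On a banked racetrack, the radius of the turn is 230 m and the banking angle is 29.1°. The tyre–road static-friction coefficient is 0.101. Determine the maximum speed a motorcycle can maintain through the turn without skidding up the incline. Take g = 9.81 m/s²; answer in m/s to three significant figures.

At the maximum speed, friction acts down the slope at its limiting value f = μN. Radially (horizontal, toward centre): N sinθ + μN cosθ = mv²/r. Vertically: N cosθ − μN sinθ = mg.
Dividing: v² = r g (sinθ + μcosθ)/(cosθ − μsinθ).
sinθ + μcosθ = 0.4863 + 0.101×0.8738 = 0.5746; cosθ − μsinθ = 0.8738 − 0.101×0.4863 = 0.8247.
v² = 230 × 9.81 × 0.5746/0.8247 = 1572 m²/s², so v = 39.65 m/s.

39.6 m/s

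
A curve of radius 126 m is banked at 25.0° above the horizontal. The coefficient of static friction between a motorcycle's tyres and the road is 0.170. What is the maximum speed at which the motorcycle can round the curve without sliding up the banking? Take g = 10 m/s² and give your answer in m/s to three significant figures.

At the maximum speed, friction acts down the slope at its limiting value f = μN. Radially (horizontal, toward centre): N sinθ + μN cosθ = mv²/r. Vertically: N cosθ − μN sinθ = mg.
Dividing: v² = r g (sinθ + μcosθ)/(cosθ − μsinθ).
sinθ + μcosθ = 0.4226 + 0.170×0.9063 = 0.5767; cosθ − μsinθ = 0.9063 − 0.170×0.4226 = 0.8345.
v² = 126 × 10.0 × 0.5767/0.8345 = 870.8 m²/s², so v = 29.51 m/s.

29.5 m/s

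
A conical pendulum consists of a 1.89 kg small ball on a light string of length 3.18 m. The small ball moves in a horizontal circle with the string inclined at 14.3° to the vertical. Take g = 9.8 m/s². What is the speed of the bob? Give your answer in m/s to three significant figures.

1.40 m/s

The radius of the circle is r = L sinθ = 3.18 × sin 14.3° = 0.7855 m.
Horizontally T sinθ = mv²/r and vertically T cosθ = mg, so tanθ = v²/(rg).
v = √(r g tanθ) = √(0.7855 × 9.8 × 0.2549) = √1.962 = 1.401 m/s.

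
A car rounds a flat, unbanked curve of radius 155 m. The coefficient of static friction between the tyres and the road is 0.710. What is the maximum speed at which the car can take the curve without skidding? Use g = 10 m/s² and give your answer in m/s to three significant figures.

33.2 m/s

On a flat curve, static friction is the only horizontal force, so it must supply the full centripetal force: μ_s m g = m v²/r.
Mass cancels: v_max = √(μ_s g r) = √(0.710 × 10.0 × 155) = √1100 = 33.17 m/s.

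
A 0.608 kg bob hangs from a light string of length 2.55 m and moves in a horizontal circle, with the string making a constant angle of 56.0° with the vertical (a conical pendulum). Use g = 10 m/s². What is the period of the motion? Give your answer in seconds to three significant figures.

r = L sinθ = 2.114 m. From T sinθ = mω²r and T cosθ = mg: tanθ = ω²r/g, so ω² = g tanθ / r = g/(L cosθ).
ω = √(g/(L cosθ)) = √(10.0/(2.55 × 0.5592)) = √7.013 = 2.648 rad/s.
Period = 2π/ω = 2.373 s.

2.37 s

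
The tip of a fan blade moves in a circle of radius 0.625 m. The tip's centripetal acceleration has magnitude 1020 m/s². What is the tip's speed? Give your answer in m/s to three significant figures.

25.2 m/s

a_c = v²/r ⇒ v = √(a_c · r) = √(1020 × 0.625) = √637.5 = 25.25 m/s.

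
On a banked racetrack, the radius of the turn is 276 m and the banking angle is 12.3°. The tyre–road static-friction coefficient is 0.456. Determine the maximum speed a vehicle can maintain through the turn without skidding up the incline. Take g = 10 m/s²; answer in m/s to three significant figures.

At the maximum speed, friction acts down the slope at its limiting value f = μN. Radially (horizontal, toward centre): N sinθ + μN cosθ = mv²/r. Vertically: N cosθ − μN sinθ = mg.
Dividing: v² = r g (sinθ + μcosθ)/(cosθ − μsinθ).
sinθ + μcosθ = 0.2130 + 0.456×0.9770 = 0.6586; cosθ − μsinθ = 0.9770 − 0.456×0.2130 = 0.8799.
v² = 276 × 10.0 × 0.6586/0.8799 = 2066 m²/s², so v = 45.45 m/s.

45.5 m/s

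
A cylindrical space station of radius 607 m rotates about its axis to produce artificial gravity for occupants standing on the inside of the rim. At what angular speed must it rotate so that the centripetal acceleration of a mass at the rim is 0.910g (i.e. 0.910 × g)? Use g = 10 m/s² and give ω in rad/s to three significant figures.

0.122 rad/s

Centripetal acceleration a_c = ω²r. Setting ω²r = 0.910g:
ω = √(0.910g / r) = √(0.910 × 10.0 / 607) = √0.01499 = 0.1224 rad/s.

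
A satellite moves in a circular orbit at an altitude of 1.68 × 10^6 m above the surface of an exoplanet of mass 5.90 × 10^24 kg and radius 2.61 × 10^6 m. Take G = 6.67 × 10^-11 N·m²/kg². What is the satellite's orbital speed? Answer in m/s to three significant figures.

Orbital radius r = R + h = 2.61 × 10^6 + 1.68 × 10^6 = 4.290 × 10^6 m.
Gravity supplies the centripetal force: G M m / r² = m v² / r, so v = √(GM/r).
v = √(6.67 × 10^-11 × 5.90 × 10^24 / 4.290 × 10^6) = √(9.173 × 10^7) = 9578 m/s.

9580 m/s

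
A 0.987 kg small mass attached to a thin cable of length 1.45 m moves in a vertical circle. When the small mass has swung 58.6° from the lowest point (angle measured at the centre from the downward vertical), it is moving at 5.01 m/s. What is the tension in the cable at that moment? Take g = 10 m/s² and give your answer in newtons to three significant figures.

Take the radial direction toward the centre of the circle as positive. The component of the weight along the string toward the centre is −mg cos φ (φ measured from the bottom), so Newton's second law along the string gives T − mg cos φ = m v²/r.
cos 58.6° = 0.5210, so T = m(v²/r + g cos φ) = 0.987 × ((5.01)²/1.45 + 10.0 × 0.5210) = 0.987 × (17.31 + (5.210)) = 0.987 × 22.52 = 22.23 N.

22.2 N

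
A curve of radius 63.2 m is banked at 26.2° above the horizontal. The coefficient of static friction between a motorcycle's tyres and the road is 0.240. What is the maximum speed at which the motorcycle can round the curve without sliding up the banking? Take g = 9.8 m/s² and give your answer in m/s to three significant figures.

At the maximum speed, friction acts down the slope at its limiting value f = μN. Radially (horizontal, toward centre): N sinθ + μN cosθ = mv²/r. Vertically: N cosθ − μN sinθ = mg.
Dividing: v² = r g (sinθ + μcosθ)/(cosθ − μsinθ).
sinθ + μcosθ = 0.4415 + 0.240×0.8973 = 0.6568; cosθ − μsinθ = 0.8973 − 0.240×0.4415 = 0.7913.
v² = 63.2 × 9.8 × 0.6568/0.7913 = 514.1 m²/s², so v = 22.67 m/s.

22.7 m/s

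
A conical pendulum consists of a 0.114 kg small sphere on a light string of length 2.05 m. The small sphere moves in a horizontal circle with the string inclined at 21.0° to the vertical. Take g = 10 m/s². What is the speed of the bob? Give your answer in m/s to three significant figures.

The radius of the circle is r = L sinθ = 2.05 × sin 21.0° = 0.7347 m.
Horizontally T sinθ = mv²/r and vertically T cosθ = mg, so tanθ = v²/(rg).
v = √(r g tanθ) = √(0.7347 × 10.0 × 0.3839) = √2.820 = 1.679 m/s.

1.68 m/s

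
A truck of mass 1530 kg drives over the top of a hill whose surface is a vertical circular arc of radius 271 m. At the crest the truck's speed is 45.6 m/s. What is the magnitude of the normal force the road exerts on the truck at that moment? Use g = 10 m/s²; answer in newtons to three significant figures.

3560 N

At the crest the centripetal acceleration points downward (toward the centre of the arc), so mg − N = mv²/r.
N = m(g − v²/r) = 1530 × (10.0 − (45.6)²/271) = 1530 × (10.0 − 7.673) = 1530 × 2.327 = 3560 N.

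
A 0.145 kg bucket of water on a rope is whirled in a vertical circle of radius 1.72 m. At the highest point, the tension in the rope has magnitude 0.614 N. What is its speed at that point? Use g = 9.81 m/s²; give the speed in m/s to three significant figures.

4.91 m/s

At the top, T + mg = mv²/r, so v = √(r(T/m + g)) = √(1.72 × (0.614/0.145 + 9.81)) = √(1.72 × 14.04) = √24.16 = 4.915 m/s.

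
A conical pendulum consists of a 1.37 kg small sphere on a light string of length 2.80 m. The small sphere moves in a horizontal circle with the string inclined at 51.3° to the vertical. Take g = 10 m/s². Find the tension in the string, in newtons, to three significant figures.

21.9 N

Vertically the bob has no acceleration, so T cosθ = mg.
T = mg/cosθ = 1.37 × 10.0 / cos 51.3° = 13.70/0.6252 = 21.91 N.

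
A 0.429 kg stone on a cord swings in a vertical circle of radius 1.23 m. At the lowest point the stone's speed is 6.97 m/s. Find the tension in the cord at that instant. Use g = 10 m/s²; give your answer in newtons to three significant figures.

21.2 N

At the lowest point, T points up (toward the centre) and the weight mg points down (away from the centre), so the net inward force is T − mg = mv²/r.
T = m(v²/r + g) = 0.429 × ((6.97)²/1.23 + 10.0) = 0.429 × (39.50 + 10.0) = 0.429 × 49.50 = 21.23 N.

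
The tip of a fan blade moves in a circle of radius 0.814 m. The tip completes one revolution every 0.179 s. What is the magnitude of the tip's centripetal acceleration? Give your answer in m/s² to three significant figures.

v = 2πr/T = 2π × 0.814/0.179 = 28.57 m/s.
a_c = v²/r = (28.57)²/0.814 = 816.4/0.814 = 1003 m/s².

1000 m/s²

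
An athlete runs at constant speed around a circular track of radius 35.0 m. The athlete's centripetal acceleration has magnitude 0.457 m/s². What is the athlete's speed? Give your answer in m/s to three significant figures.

4.00 m/s

a_c = v²/r ⇒ v = √(a_c · r) = √(0.457 × 35.0) = √16.00 = 3.999 m/s.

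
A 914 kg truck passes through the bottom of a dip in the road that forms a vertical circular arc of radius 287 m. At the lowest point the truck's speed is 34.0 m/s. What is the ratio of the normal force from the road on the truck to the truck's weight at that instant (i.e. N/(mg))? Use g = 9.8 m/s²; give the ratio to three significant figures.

1.41

At the bottom, N − mg = mv²/r, so N = m(v²/r + g) and N/(mg) = v²/(rg) + 1 = (34.0)²/(287 × 9.8) + 1 = 0.4110 + 1 = 1.411.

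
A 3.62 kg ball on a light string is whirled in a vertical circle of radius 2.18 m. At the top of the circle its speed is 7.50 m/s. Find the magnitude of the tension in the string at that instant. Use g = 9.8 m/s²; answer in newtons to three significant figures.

57.9 N

At the top, both T and the weight mg point inward (toward the centre), so T + mg = mv²/r.
T = m(v²/r − g) = 3.62 × ((7.50)²/2.18 − 9.8) = 3.62 × (25.80 − 9.8) = 3.62 × 16.00 = 57.93 N.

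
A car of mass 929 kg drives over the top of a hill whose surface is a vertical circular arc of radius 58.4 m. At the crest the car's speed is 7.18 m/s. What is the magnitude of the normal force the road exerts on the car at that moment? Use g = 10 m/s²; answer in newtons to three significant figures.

At the crest the centripetal acceleration points downward (toward the centre of the arc), so mg − N = mv²/r.
N = m(g − v²/r) = 929 × (10.0 − (7.18)²/58.4) = 929 × (10.0 − 0.8827) = 929 × 9.117 = 8470 N.

8470 N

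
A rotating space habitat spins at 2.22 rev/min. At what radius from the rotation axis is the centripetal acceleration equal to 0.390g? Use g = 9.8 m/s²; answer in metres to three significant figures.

ω = 2.22 rev/min × 2π/60 = 0.2325 rad/s.
a_c = ω²r = 0.390g ⇒ r = 0.390 × 9.8 / (0.2325)² = 3.822/0.05405 = 70.72 m.

70.7 m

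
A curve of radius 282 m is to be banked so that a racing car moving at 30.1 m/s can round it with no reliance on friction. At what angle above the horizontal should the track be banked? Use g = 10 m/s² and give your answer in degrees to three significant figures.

With no friction, the horizontal component of the normal force provides the centripetal force: N sinθ = mv²/r, while N cosθ = mg vertically.
Dividing: tanθ = v²/(r g) = (30.1)²/(282 × 10.0) = 906.0/2820 = 0.3213.
θ = arctan(0.3213) = 17.81°.

17.8°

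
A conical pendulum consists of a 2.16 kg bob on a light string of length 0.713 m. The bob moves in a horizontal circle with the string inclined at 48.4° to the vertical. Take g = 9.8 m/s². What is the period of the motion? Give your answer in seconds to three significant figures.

r = L sinθ = 0.5332 m. From T sinθ = mω²r and T cosθ = mg: tanθ = ω²r/g, so ω² = g tanθ / r = g/(L cosθ).
ω = √(g/(L cosθ)) = √(9.8/(0.713 × 0.6639)) = √20.70 = 4.550 rad/s.
Period = 2π/ω = 1.381 s.

1.38 s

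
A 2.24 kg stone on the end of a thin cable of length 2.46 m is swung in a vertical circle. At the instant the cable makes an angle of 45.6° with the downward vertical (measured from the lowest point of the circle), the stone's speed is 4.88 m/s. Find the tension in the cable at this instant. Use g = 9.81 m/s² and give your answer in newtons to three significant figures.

37.1 N

Take the radial direction toward the centre of the circle as positive. The component of the weight along the string toward the centre is −mg cos φ (φ measured from the bottom), so Newton's second law along the string gives T − mg cos φ = m v²/r.
cos 45.6° = 0.6997, so T = m(v²/r + g cos φ) = 2.24 × ((4.88)²/2.46 + 9.81 × 0.6997) = 2.24 × (9.681 + (6.864)) = 2.24 × 16.54 = 37.06 N.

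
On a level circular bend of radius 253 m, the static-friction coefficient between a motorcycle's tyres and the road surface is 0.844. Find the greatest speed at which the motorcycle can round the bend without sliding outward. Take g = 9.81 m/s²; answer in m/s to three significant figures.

45.8 m/s

The only inward force on a level bend is static friction, so at the limit f_s = μ_s N = μ_s m g = m v²/r.
Mass cancels: v_max = √(μ_s g r) = √(0.844 × 9.81 × 253) = √2095 = 45.77 m/s.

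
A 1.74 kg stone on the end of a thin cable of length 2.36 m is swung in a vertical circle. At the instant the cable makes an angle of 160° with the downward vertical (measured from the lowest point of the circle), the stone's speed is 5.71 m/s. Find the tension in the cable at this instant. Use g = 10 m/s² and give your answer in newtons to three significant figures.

7.69 N

Take the radial direction toward the centre of the circle as positive. The component of the weight along the string toward the centre is −mg cos φ (φ measured from the bottom), so Newton's second law along the string gives T − mg cos φ = m v²/r.
cos 160° = -0.9397, so T = m(v²/r + g cos φ) = 1.74 × ((5.71)²/2.36 + 10.0 × -0.9397) = 1.74 × (13.82 + (-9.397)) = 1.74 × 4.418 = 7.688 N.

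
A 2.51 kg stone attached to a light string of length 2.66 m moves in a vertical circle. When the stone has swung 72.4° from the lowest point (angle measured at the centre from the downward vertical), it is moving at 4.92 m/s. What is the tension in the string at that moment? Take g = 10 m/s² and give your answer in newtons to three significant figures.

30.4 N

Take the radial direction toward the centre of the circle as positive. The component of the weight along the string toward the centre is −mg cos φ (φ measured from the bottom), so Newton's second law along the string gives T − mg cos φ = m v²/r.
cos 72.4° = 0.3024, so T = m(v²/r + g cos φ) = 2.51 × ((4.92)²/2.66 + 10.0 × 0.3024) = 2.51 × (9.100 + (3.024)) = 2.51 × 12.12 = 30.43 N.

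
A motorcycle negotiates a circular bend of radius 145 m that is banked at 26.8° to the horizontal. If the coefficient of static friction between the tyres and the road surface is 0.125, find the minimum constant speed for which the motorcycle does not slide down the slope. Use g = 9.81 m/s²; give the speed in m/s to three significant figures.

22.6 m/s

At the minimum speed, friction acts up the slope at its limiting value f = μN. Radially (horizontal, toward centre): N sinθ − μN cosθ = mv²/r. Vertically: N cosθ + μN sinθ = mg.
Dividing: v² = r g (sinθ − μcosθ)/(cosθ + μsinθ).
sinθ − μcosθ = 0.4509 − 0.125×0.8926 = 0.3393; cosθ + μsinθ = 0.8926 + 0.125×0.4509 = 0.9489.
v² = 145 × 9.81 × 0.3393/0.9489 = 508.6 m²/s², so v = 22.55 m/s.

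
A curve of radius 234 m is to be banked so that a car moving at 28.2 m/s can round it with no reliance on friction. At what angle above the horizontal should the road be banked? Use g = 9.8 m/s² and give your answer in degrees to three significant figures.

With no friction, the horizontal component of the normal force provides the centripetal force: N sinθ = mv²/r, while N cosθ = mg vertically.
Dividing: tanθ = v²/(r g) = (28.2)²/(234 × 9.8) = 795.2/2293 = 0.3468.
θ = arctan(0.3468) = 19.13°.

19.1°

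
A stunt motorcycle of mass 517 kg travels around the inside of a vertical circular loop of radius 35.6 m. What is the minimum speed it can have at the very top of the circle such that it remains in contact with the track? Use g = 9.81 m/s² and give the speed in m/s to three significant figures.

At the top, both weight mg and N point toward the centre: N + mg = mv²/r.
At minimum speed N → 0, so mg = mv_min²/r ⇒ v_min = √(g r) = √(9.81 × 35.6) = 18.69 m/s.

18.7 m/s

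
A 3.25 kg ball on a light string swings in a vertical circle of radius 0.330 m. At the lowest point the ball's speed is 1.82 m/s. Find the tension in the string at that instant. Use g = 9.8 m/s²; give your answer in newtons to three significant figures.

64.5 N

At the lowest point, T points up (toward the centre) and the weight mg points down (away from the centre), so the net inward force is T − mg = mv²/r.
T = m(v²/r + g) = 3.25 × ((1.82)²/0.330 + 9.8) = 3.25 × (10.04 + 9.8) = 3.25 × 19.84 = 64.47 N.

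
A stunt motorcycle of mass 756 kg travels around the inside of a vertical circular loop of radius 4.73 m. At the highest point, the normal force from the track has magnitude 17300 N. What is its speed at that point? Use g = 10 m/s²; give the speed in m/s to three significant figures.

At the top, N + mg = mv²/r, so v = √(r(N/m + g)) = √(4.73 × (17300/756 + 10.0)) = √(4.73 × 32.88) = √155.5 = 12.47 m/s.

12.5 m/s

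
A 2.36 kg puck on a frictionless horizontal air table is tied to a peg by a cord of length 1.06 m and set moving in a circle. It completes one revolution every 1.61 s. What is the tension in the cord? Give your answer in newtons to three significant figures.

v = 2πr/T = 2π × 1.06/1.61 = 4.137 m/s.
The tension is the only horizontal force, so it supplies the full centripetal force: T = m v²/r = 2.36 × (4.137)²/1.06 = 2.36 × 17.11/1.06 = 38.10 N.

38.1 N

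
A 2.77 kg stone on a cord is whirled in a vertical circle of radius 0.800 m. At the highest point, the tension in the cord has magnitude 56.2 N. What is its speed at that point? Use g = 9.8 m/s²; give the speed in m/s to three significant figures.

4.91 m/s

At the top, T + mg = mv²/r, so v = √(r(T/m + g)) = √(0.800 × (56.2/2.77 + 9.8)) = √(0.800 × 30.09) = √24.07 = 4.906 m/s.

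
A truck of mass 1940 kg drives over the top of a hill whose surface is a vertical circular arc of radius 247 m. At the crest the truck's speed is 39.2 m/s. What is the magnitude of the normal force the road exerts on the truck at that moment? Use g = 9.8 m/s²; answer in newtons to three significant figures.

6940 N

At the crest the centripetal acceleration points downward (toward the centre of the arc), so mg − N = mv²/r.
N = m(g − v²/r) = 1940 × (9.8 − (39.2)²/247) = 1940 × (9.8 − 6.221) = 1940 × 3.579 = 6943 N.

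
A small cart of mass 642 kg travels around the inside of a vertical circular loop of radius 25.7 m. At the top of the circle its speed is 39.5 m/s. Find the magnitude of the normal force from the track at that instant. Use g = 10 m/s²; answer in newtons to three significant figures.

At the top, both N and the weight mg point inward (toward the centre), so N + mg = mv²/r.
N = m(v²/r − g) = 642 × ((39.5)²/25.7 − 10.0) = 642 × (60.71 − 10.0) = 642 × 50.71 = 32560 N.

32600 N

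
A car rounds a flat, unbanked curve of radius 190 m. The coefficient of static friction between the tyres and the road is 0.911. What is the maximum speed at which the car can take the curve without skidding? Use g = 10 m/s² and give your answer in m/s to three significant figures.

The only inward force on a level bend is static friction, so at the limit f_s = μ_s N = μ_s m g = m v²/r.
Mass cancels: v_max = √(μ_s g r) = √(0.911 × 10.0 × 190) = √1731 = 41.60 m/s.

41.6 m/s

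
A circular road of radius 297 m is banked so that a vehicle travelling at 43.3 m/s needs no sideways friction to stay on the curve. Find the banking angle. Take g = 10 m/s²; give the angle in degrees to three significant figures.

With no friction, the horizontal component of the normal force provides the centripetal force: N sinθ = mv²/r, while N cosθ = mg vertically.
Dividing: tanθ = v²/(r g) = (43.3)²/(297 × 10.0) = 1875/2970 = 0.6313.
θ = arctan(0.6313) = 32.26°.

32.3°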